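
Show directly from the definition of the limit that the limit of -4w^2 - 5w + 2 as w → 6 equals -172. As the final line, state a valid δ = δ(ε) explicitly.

Let ε > 0 be given. We want δ > 0 such that 0 < |w − 6| < δ implies |(-4w^2 - 5w + 2) + 172| < ε.
(-4w^2 - 5w + 2) + 172 = -4w^2 - 5w + 174 = (w − 6)(-4w - 29).
So |(-4w^2 - 5w + 2) + 172| = |w − 6|·|-4w - 29|.
Assume first that |w − 6| < 2, so |w| < 8. Then |-4w - 29| ≤ 4·8 + 29 = 61.
Hence |(-4w^2 - 5w + 2) + 172| ≤ 61|w − 6| < ε provided |w − 6| < ε/61.
Choosing δ = min(2, ε/61) ensures both conditions, hence |(-4w^2 - 5w + 2) + 172| < ε.

δ = min(2, ε/61)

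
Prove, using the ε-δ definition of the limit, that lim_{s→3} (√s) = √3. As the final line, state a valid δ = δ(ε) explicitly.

Suppose ε > 0. We want δ > 0 such that 0 < |s − 3| < δ implies |√s − √3| < ε.
Multiplying by the conjugate, |√s − √3| = |s − 3|/(√s + √3).
Restrict δ ≤ 3 so that |s − 3| < 3 forces s > 0, and then √s + √3 > √3.
Hence |√s − √3| < |s − 3|/√3, which is < ε once |s − 3| < √3·ε.
Take δ = min(3, √3·ε). If 0 < |s − 3| < δ then s > 0 and |√s − √3| < |s − 3|/√3 < ε.

δ = min(3, √3·ε)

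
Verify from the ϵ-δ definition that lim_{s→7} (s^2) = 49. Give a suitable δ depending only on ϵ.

Fix ϵ > 0. We seek δ > 0 with 0 < |s − 7| < δ ⇒ |s^2 − 49| < ϵ.
Factor: s^2 − 49 = (s − 7)(s + 7), so |s^2 − 49| = |s − 7|·|s + 7|.
Impose δ ≤ 1 so that |s| < 8; then |s + 7| ≤ 15.
Hence |s^2 − 49| ≤ 15|s − 7|, which is < ϵ once |s − 7| < ϵ/15.
Take δ = min(1, ϵ/15). If 0 < |s − 7| < δ then both bounds hold and |s^2 − 49| ≤ 15|s − 7| < 15·(ϵ/15) = ϵ.

δ = min(1, ϵ/15)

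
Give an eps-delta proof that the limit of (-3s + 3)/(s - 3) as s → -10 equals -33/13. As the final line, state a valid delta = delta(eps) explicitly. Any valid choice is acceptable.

Let eps > 0 be given. We want delta > 0 with 0 < |s + 10| < delta ⇒ |(-3s + 3)/(s - 3) + 33/13| < eps.
Combining over a common denominator, (-3s + 3)/(s - 3) + 33/13 = [(-3s + 3)·(-13) − 33·(s - 3)] / [(-13)·(s - 3)] = 6(s + 10) / ((-13)(s - 3)).
So |(-3s + 3)/(s - 3) + 33/13| = 6|s + 10| / (13·|s − 3|).
Require delta ≤ 13/2, so |s − 3| ≥ |-13| − |s + 10| > 13 − 13/2 = 13/2.
Hence |(-3s + 3)/(s - 3) + 33/13| < 6|s + 10|/(13·(13/2)) = (12/169)|s + 10|, which is < eps once |s + 10| < (169/12)eps.
Take delta = min(13/2, (169/12)eps). Then 0 < |s + 10| < delta forces both bounds, so |(-3s + 3)/(s - 3) + 33/13| < eps.

delta = min(13/2, (169/12)eps)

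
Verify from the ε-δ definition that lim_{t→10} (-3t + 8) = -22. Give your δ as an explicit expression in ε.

δ = ε/3

Let ε > 0. We need δ > 0 so that 0 < |t − 10| < δ implies |(-3t + 8) + 22| < ε.
Since (-3t + 8) + 22 = -3(t − 10), we have |(-3t + 8) + 22| = 3|t − 10|.
So 3|t − 10| < ε exactly when |t − 10| < ε/3.
Take δ = ε/3. If 0 < |t − 10| < δ then |(-3t + 8) + 22| = 3|t − 10| < 3·(ε/3) = ε.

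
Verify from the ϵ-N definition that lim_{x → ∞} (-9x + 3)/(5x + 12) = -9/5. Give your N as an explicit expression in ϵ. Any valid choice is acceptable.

Let ϵ > 0 be given. We seek N > 0 such that x > N implies |(-9x + 3)/(5x + 12) + 9/5| < ϵ.
(-9x + 3)/(5x + 12) + 9/5 = (5(-9x + 3) − (-9)(5x + 12)) / (5(5x + 12)) = 123/(5(5x + 12)).
For x > 0 we have 5x + 12 > 5x, so |(-9x + 3)/(5x + 12) + 9/5| = 123/(5(5x + 12)) < 123/(5·5x) = (123/25)/x.
Thus |(-9x + 3)/(5x + 12) + 9/5| < ϵ whenever x > (123/25)/ϵ.
Take N = (123/25)/ϵ. If x > N then |(-9x + 3)/(5x + 12) + 9/5| < (123/25)/x < ϵ.

N = (123/25)/ϵ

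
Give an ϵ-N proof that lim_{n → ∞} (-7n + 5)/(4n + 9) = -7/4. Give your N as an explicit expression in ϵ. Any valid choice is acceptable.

N = (83/16)/ϵ

Let ϵ > 0 be given. For n ≥ 1, |(-7n + 5)/(4n + 9) + 7/4| = |83|/(4(4n + 9)) = 83/(4(4n + 9)).
Since 4n + 9 ≥ 4n for n ≥ 1, this is ≤ 83/(4·4n) = (83/16)/n.
So |(-7n + 5)/(4n + 9) + 7/4| < ϵ whenever n > (83/16)/ϵ.
Take N = (83/16)/ϵ. If n > N then |(-7n + 5)/(4n + 9) + 7/4| ≤ (83/16)/n < ϵ.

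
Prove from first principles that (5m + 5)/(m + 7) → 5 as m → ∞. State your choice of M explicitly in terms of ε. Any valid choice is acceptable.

Let ε > 0 be given. For m ≥ 1, |(5m + 5)/(m + 7) − 5| = |-30|/((m + 7)) = 30/((m + 7)).
Since m + 7 ≥ m for m ≥ 1, this is ≤ 30/(m) = 30/m.
So |(5m + 5)/(m + 7) − 5| < ε whenever m > 30/ε.
Take M = 30/ε. If m > M then |(5m + 5)/(m + 7) − 5| ≤ 30/m < ε.

M = 30/ε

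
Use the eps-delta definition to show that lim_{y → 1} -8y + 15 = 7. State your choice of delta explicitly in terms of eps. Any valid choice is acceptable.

delta = eps/8

Fix eps > 0. We need delta > 0 so that 0 < |y − 1| < delta implies |(-8y + 15) − 7| < eps.
|(-8y + 15) − 7| = |-8y + 8| = 8|y − 1|.
Thus it suffices that |y − 1| < eps/8.
Take delta = eps/8. If 0 < |y − 1| < delta then |(-8y + 15) − 7| = 8|y − 1| < 8·(eps/8) = eps.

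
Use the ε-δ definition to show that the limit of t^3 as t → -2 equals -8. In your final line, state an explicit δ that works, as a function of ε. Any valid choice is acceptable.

δ = min(1, ε/19)

Let ε > 0. We seek δ > 0 with 0 < |t + 2| < δ ⇒ |t^3 + 8| < ε.
Factor: t^3 + 8 = (t + 2)(t^2 - 2t + 4), so |t^3 + 8| = |t + 2|·|t^2 - 2t + 4|.
Impose δ ≤ 1 so that |t| < 3; then |t^2 - 2t + 4| ≤ 19.
Hence |t^3 + 8| ≤ 19|t + 2|, which is < ε once |t + 2| < ε/19.
Take δ = min(1, ε/19). If 0 < |t + 2| < δ then both bounds hold and |t^3 + 8| ≤ 19|t + 2| < 19·(ε/19) = ε.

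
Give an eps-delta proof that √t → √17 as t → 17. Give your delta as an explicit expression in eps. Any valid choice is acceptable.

Fix eps > 0. We want delta > 0 such that 0 < |t − 17| < delta implies |√t − √17| < eps.
Multiplying by the conjugate, |√t − √17| = |t − 17|/(√t + √17).
Restrict delta ≤ 17 so that |t − 17| < 17 forces t > 0, and then √t + √17 > √17.
Hence |√t − √17| < |t − 17|/√17, which is < eps once |t − 17| < √17·eps.
Take delta = min(17, √17·eps). If 0 < |t − 17| < delta then t > 0 and |√t − √17| < |t − 17|/√17 < eps.

delta = min(17, √17·eps)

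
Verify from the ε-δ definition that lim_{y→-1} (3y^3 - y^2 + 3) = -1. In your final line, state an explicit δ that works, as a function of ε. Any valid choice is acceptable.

δ = min(2, ε/43)

Suppose ε > 0. We want δ > 0 such that 0 < |y + 1| < δ implies |(3y^3 - y^2 + 3) + 1| < ε.
(3y^3 - y^2 + 3) + 1 = 3y^3 - y^2 + 4 = (y + 1)(3y^2 - 4y + 4).
So |(3y^3 - y^2 + 3) + 1| = |y + 1|·|3y^2 - 4y + 4|.
Assume first that |y + 1| < 2, so |y| < 3. Then |3y^2 - 4y + 4| ≤ 3·3^2 + 4·3 + 4 = 43.
Hence |(3y^3 - y^2 + 3) + 1| ≤ 43|y + 1| < ε provided |y + 1| < ε/43.
Take δ = min(2, ε/43). Then 0 < |y + 1| < δ gives both |y + 1| < 2 and |y + 1| < ε/43, so |(3y^3 - y^2 + 3) + 1| < ε.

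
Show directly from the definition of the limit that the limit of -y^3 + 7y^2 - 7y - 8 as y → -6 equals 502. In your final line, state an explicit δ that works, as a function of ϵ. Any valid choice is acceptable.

δ = min(1, ϵ/225)

Fix ϵ > 0. We want δ > 0 such that 0 < |y + 6| < δ implies |(-y^3 + 7y^2 - 7y - 8) − 502| < ϵ.
(-y^3 + 7y^2 - 7y - 8) − 502 = -y^3 + 7y^2 - 7y - 510 = (y + 6)(-y^2 + 13y - 85).
So |(-y^3 + 7y^2 - 7y - 8) − 502| = |y + 6|·|-y^2 + 13y - 85|.
Require δ ≤ 1. Then |y + 6| < 1 gives |y| < 7, and by the triangle inequality |-y^2 + 13y - 85| ≤ 7^2 + 13·7 + 85 = 225.
Hence |(-y^3 + 7y^2 - 7y - 8) − 502| ≤ 225|y + 6| < ϵ provided |y + 6| < ϵ/225.
Choosing δ = min(1, ϵ/225) ensures both conditions, hence |(-y^3 + 7y^2 - 7y - 8) − 502| < ϵ.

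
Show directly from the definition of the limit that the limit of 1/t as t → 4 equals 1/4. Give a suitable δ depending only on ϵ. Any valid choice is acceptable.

Fix ϵ > 0. We seek δ > 0 such that 0 < |t − 4| < δ implies |1/t − (1/4)| < ϵ.
|1/t − (1/4)| = |4 − t|/(4·|t|) = |t − 4|/(4|t|).
Require δ ≤ 2 so that |t| > 4 − 2 = 2, hence 4|t| > 8.
Then |1/t − (1/4)| < |t − 4|/8, which is < ϵ when |t − 4| < 8ϵ.
Take δ = min(2, 8ϵ). Then 0 < |t − 4| < δ gives both |t − 4| < 2 and |t − 4| < 8ϵ, so |1/t − (1/4)| < ϵ.

δ = min(2, 8ϵ)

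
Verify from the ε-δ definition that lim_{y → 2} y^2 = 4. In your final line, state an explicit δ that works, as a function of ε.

δ = min(2, ε/6)

Suppose ε > 0. We seek δ > 0 with 0 < |y − 2| < δ ⇒ |y^2 − 4| < ε.
Factor: y^2 − 4 = (y − 2)(y + 2), so |y^2 − 4| = |y − 2|·|y + 2|.
Restrict δ ≤ 2. Then |y − 2| < 2 gives |y| < 4, so by the triangle inequality |y + 2| ≤ 4 + 2 = 6.
Hence |y^2 − 4| ≤ 6|y − 2|, which is < ε once |y − 2| < ε/6.
Take δ = min(2, ε/6). If 0 < |y − 2| < δ then both bounds hold and |y^2 − 4| ≤ 6|y − 2| < 6·(ε/6) = ε.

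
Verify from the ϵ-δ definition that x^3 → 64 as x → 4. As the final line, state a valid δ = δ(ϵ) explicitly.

δ = min(1, ϵ/61)

Let ϵ > 0. We seek δ > 0 with 0 < |x − 4| < δ ⇒ |x^3 − 64| < ϵ.
Factor: x^3 − 64 = (x − 4)(x^2 + 4x + 16), so |x^3 − 64| = |x − 4|·|x^2 + 4x + 16|.
Impose δ ≤ 1 so that |x| < 5; then |x^2 + 4x + 16| ≤ 61.
Hence |x^3 − 64| ≤ 61|x − 4|, which is < ϵ once |x − 4| < ϵ/61.
Take δ = min(1, ϵ/61). If 0 < |x − 4| < δ then both bounds hold and |x^3 − 64| ≤ 61|x − 4| < 61·(ϵ/61) = ϵ.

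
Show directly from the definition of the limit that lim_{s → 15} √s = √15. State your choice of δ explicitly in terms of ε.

Suppose ε > 0. We want δ > 0 such that 0 < |s − 15| < δ implies |√s − √15| < ε.
Rationalise: √s − √15 = (s − 15)/(√s + √15), so |√s − √15| = |s − 15|/(√s + √15).
Restrict δ ≤ 15 so that |s − 15| < 15 forces s > 0, and then √s + √15 > √15.
Hence |√s − √15| < |s − 15|/√15, which is < ε once |s − 15| < √15·ε.
Take δ = min(15, √15·ε). If 0 < |s − 15| < δ then s > 0 and |√s − √15| < |s − 15|/√15 < ε.

δ = min(15, √15·ε)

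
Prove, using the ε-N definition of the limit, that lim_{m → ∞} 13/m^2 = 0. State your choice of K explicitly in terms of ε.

Suppose ε > 0. For m ≥ 1, |13/m^2 − 0| = 13/m^2.
13/m^2 < ε ⇔ m^2 > 13/ε ⇔ m > (13/ε)^{1/2}.
Take K = (13/ε)^{1/2}. Then m > K implies 13/m^2 < ε.

K = (13/ε)^{1/2}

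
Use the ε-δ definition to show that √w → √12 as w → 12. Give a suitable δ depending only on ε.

Let ε > 0. We want δ > 0 such that 0 < |w − 12| < δ implies |√w − √12| < ε.
Rationalise: √w − √12 = (w − 12)/(√w + √12), so |√w − √12| = |w − 12|/(√w + √12).
Restrict δ ≤ 12 so that |w − 12| < 12 forces w > 0, and then √w + √12 > √12.
Hence |√w − √12| < |w − 12|/√12, which is < ε once |w − 12| < √12·ε.
Take δ = min(12, √12·ε). If 0 < |w − 12| < δ then w > 0 and |√w − √12| < |w − 12|/√12 < ε.

δ = min(12, √12·ε)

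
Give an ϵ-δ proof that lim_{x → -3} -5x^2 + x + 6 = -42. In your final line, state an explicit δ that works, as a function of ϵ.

Suppose ϵ > 0. We want δ > 0 such that 0 < |x + 3| < δ implies |(-5x^2 + x + 6) + 42| < ϵ.
(-5x^2 + x + 6) + 42 = -5x^2 + x + 48 = (x + 3)(-5x + 16).
So |(-5x^2 + x + 6) + 42| = |x + 3|·|-5x + 16|.
Assume first that |x + 3| < 1, so |x| < 4. Then |-5x + 16| ≤ 5·4 + 16 = 36.
Hence |(-5x^2 + x + 6) + 42| ≤ 36|x + 3| < ϵ provided |x + 3| < ϵ/36.
Take δ = min(1, ϵ/36). Then 0 < |x + 3| < δ gives both |x + 3| < 1 and |x + 3| < ϵ/36, so |(-5x^2 + x + 6) + 42| < ϵ.

δ = min(1, ϵ/36)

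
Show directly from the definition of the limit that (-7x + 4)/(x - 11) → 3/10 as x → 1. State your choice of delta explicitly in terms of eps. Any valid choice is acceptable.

Let eps > 0. We want delta > 0 with 0 < |x − 1| < delta ⇒ |(-7x + 4)/(x - 11) − (3/10)| < eps.
Combining over a common denominator, (-7x + 4)/(x - 11) − (3/10) = [(-7x + 4)·(-10) − (-3)·(x - 11)] / [(-10)·(x - 11)] = 73(x − 1) / ((-10)(x - 11)).
So |(-7x + 4)/(x - 11) − (3/10)| = 73|x − 1| / (10·|x − 11|).
Require delta ≤ 5, so |x − 11| ≥ |-10| − |x − 1| > 10 − 5 = 5.
Hence |(-7x + 4)/(x - 11) − (3/10)| < 73|x − 1|/(10·5) = (73/50)|x − 1|, which is < eps once |x − 1| < (50/73)eps.
Take delta = min(5, (50/73)eps). Then 0 < |x − 1| < delta forces both bounds, so |(-7x + 4)/(x - 11) − (3/10)| < eps.

delta = min(5, (50/73)eps)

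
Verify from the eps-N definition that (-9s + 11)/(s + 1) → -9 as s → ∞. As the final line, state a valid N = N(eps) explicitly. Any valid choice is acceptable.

N = 20/eps

Let eps > 0. We seek N > 0 such that s > N implies |(-9s + 11)/(s + 1) + 9| < eps.
(-9s + 11)/(s + 1) + 9 = ((-9s + 11) − (-9)(s + 1)) / ((s + 1)) = 20/((s + 1)).
For s > 0 we have s + 1 > s, so |(-9s + 11)/(s + 1) + 9| = 20/((s + 1)) < 20/(s) = 20/s.
Thus |(-9s + 11)/(s + 1) + 9| < eps whenever s > 20/eps.
Take N = 20/eps. If s > N then |(-9s + 11)/(s + 1) + 9| < 20/s < eps.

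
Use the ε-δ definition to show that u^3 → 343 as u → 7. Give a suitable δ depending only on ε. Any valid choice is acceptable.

Let ε > 0. We seek δ > 0 with 0 < |u − 7| < δ ⇒ |u^3 − 343| < ε.
Factor: u^3 − 343 = (u − 7)(u^2 + 7u + 49), so |u^3 − 343| = |u − 7|·|u^2 + 7u + 49|.
Impose δ ≤ 2 so that |u| < 9; then |u^2 + 7u + 49| ≤ 193.
Hence |u^3 − 343| ≤ 193|u − 7|, which is < ε once |u − 7| < ε/193.
Take δ = min(2, ε/193). If 0 < |u − 7| < δ then both bounds hold and |u^3 − 343| ≤ 193|u − 7| < 193·(ε/193) = ε.

δ = min(2, ε/193)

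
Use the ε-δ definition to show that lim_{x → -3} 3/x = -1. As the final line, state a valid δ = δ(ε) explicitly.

Let ε > 0 be given. We seek δ > 0 such that 0 < |x + 3| < δ implies |3/x + 1| < ε.
|3/x + 1| = 3·|-3 − x|/(3·|x|) = 3|x + 3|/(3|x|).
Restrict δ ≤ 3/2. Then |x + 3| < 3/2 gives |x| > 3/2, so 3|x| > 9/2.
Then |3/x + 1| < 3|x + 3|/(9/2), which is < ε when |x + 3| < (3/2)ε.
Take δ = min(3/2, (3/2)ε). Then 0 < |x + 3| < δ gives both |x + 3| < 3/2 and |x + 3| < (3/2)ε, so |3/x + 1| < ε.

δ = min(3/2, (3/2)ε)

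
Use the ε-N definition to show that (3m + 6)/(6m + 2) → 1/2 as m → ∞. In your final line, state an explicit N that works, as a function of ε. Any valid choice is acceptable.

N = (5/6)/ε

Let ε > 0 be given. For m ≥ 1, |(3m + 6)/(6m + 2) − (1/2)| = |30|/(6(6m + 2)) = 30/(6(6m + 2)).
Since 6m + 2 ≥ 6m for m ≥ 1, this is ≤ 30/(6·6m) = (5/6)/m.
So |(3m + 6)/(6m + 2) − (1/2)| < ε whenever m > (5/6)/ε.
Take N = (5/6)/ε. If m > N then |(3m + 6)/(6m + 2) − (1/2)| ≤ (5/6)/m < ε.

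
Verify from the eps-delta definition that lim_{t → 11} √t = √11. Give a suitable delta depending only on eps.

Fix eps > 0. We want delta > 0 such that 0 < |t − 11| < delta implies |√t − √11| < eps.
Multiplying by the conjugate, |√t − √11| = |t − 11|/(√t + √11).
Restrict delta ≤ 11 so that |t − 11| < 11 forces t > 0, and then √t + √11 > √11.
Hence |√t − √11| < |t − 11|/√11, which is < eps once |t − 11| < √11·eps.
Take delta = min(11, √11·eps). If 0 < |t − 11| < delta then t > 0 and |√t − √11| < |t − 11|/√11 < eps.

delta = min(11, √11·eps)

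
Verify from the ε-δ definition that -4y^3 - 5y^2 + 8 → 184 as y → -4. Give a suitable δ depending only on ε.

Suppose ε > 0. We want δ > 0 such that 0 < |y + 4| < δ implies |(-4y^3 - 5y^2 + 8) − 184| < ε.
(-4y^3 - 5y^2 + 8) − 184 = -4y^3 - 5y^2 - 176 = (y + 4)(-4y^2 + 11y - 44).
So |(-4y^3 - 5y^2 + 8) − 184| = |y + 4|·|-4y^2 + 11y - 44|.
Assume first that |y + 4| < 1, so |y| < 5. Then |-4y^2 + 11y - 44| ≤ 4·5^2 + 11·5 + 44 = 199.
Hence |(-4y^3 - 5y^2 + 8) − 184| ≤ 199|y + 4| < ε provided |y + 4| < ε/199.
Choosing δ = min(1, ε/199) ensures both conditions, hence |(-4y^3 - 5y^2 + 8) − 184| < ε.

δ = min(1, ε/199)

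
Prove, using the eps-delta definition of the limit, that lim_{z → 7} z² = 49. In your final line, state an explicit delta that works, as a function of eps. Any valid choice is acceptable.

Fix eps > 0. We seek delta > 0 with 0 < |z − 7| < delta ⇒ |z² − 49| < eps.
Factor: z² − 49 = (z − 7)(z + 7), so |z² − 49| = |z − 7|·|z + 7|.
Restrict delta ≤ 1. Then |z − 7| < 1 gives |z| < 8, so by the triangle inequality |z + 7| ≤ 8 + 7 = 15.
Hence |z² − 49| ≤ 15|z − 7|, which is < eps once |z − 7| < eps/15.
Take delta = min(1, eps/15). If 0 < |z − 7| < delta then both bounds hold and |z² − 49| ≤ 15|z − 7| < 15·(eps/15) = eps.

delta = min(1, eps/15)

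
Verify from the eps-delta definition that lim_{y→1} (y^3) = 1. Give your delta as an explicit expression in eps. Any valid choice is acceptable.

delta = min(2, eps/13)

Suppose eps > 0. We seek delta > 0 with 0 < |y − 1| < delta ⇒ |y^3 − 1| < eps.
Factor: y^3 − 1 = (y − 1)(y^2 + y + 1), so |y^3 − 1| = |y − 1|·|y^2 + y + 1|.
Impose delta ≤ 2 so that |y| < 3; then |y^2 + y + 1| ≤ 13.
Hence |y^3 − 1| ≤ 13|y − 1|, which is < eps once |y − 1| < eps/13.
Take delta = min(2, eps/13). If 0 < |y − 1| < delta then both bounds hold and |y^3 − 1| ≤ 13|y − 1| < 13·(eps/13) = eps.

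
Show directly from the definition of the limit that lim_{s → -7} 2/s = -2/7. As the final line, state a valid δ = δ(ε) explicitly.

Let ε > 0. We seek δ > 0 such that 0 < |s + 7| < δ implies |2/s + 2/7| < ε.
|2/s + 2/7| = 2·|-7 − s|/(7·|s|) = 2|s + 7|/(7|s|).
Restrict δ ≤ 7/2. Then |s + 7| < 7/2 gives |s| > 7/2, so 7|s| > 49/2.
Then |2/s + 2/7| < 2|s + 7|/(49/2), which is < ε when |s + 7| < (49/4)ε.
Take δ = min(7/2, (49/4)ε). Then 0 < |s + 7| < δ gives both |s + 7| < 7/2 and |s + 7| < (49/4)ε, so |2/s + 2/7| < ε.

δ = min(7/2, (49/4)ε)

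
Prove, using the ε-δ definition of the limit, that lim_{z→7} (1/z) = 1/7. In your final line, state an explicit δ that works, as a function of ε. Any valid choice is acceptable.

δ = min(7/2, (49/2)ε)

Let ε > 0. We seek δ > 0 such that 0 < |z − 7| < δ implies |1/z − (1/7)| < ε.
|1/z − (1/7)| = |7 − z|/(7·|z|) = |z − 7|/(7|z|).
Restrict δ ≤ 7/2. Then |z − 7| < 7/2 gives |z| > 7/2, so 7|z| > 49/2.
Then |1/z − (1/7)| < |z − 7|/(49/2), which is < ε when |z − 7| < (49/2)ε.
Take δ = min(7/2, (49/2)ε). Then 0 < |z − 7| < δ gives both |z − 7| < 7/2 and |z − 7| < (49/2)ε, so |1/z − (1/7)| < ε.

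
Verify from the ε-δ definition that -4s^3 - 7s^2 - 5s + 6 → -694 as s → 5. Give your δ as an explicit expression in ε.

δ = min(1, ε/446)

Let ε > 0 be given. We want δ > 0 such that 0 < |s − 5| < δ implies |(-4s^3 - 7s^2 - 5s + 6) + 694| < ε.
(-4s^3 - 7s^2 - 5s + 6) + 694 = -4s^3 - 7s^2 - 5s + 700 = (s − 5)(-4s^2 - 27s - 140).
So |(-4s^3 - 7s^2 - 5s + 6) + 694| = |s − 5|·|-4s^2 - 27s - 140|.
Require δ ≤ 1. Then |s − 5| < 1 gives |s| < 6, and by the triangle inequality |-4s^2 - 27s - 140| ≤ 4·6^2 + 27·6 + 140 = 446.
Hence |(-4s^3 - 7s^2 - 5s + 6) + 694| ≤ 446|s − 5| < ε provided |s − 5| < ε/446.
Take δ = min(1, ε/446). Then 0 < |s − 5| < δ gives both |s − 5| < 1 and |s − 5| < ε/446, so |(-4s^3 - 7s^2 - 5s + 6) + 694| < ε.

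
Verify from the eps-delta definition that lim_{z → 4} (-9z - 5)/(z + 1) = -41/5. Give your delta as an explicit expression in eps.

Suppose eps > 0. We want delta > 0 with 0 < |z − 4| < delta ⇒ |(-9z - 5)/(z + 1) + 41/5| < eps.
Combining over a common denominator, (-9z - 5)/(z + 1) + 41/5 = [(-9z - 5)·5 − (-41)·(z + 1)] / [5·(z + 1)] = -4(z − 4) / (5(z + 1)).
So |(-9z - 5)/(z + 1) + 41/5| = 4|z − 4| / (5·|z + 1|).
Restrict delta ≤ 5/2. Then |z − 4| < 5/2 gives |z + 1| = |(z − 4) + 5| ≥ 5 − 5/2 = 5/2.
Hence |(-9z - 5)/(z + 1) + 41/5| < 4|z − 4|/(5·(5/2)) = (8/25)|z − 4|, which is < eps once |z − 4| < (25/8)eps.
Take delta = min(5/2, (25/8)eps). Then 0 < |z − 4| < delta forces both bounds, so |(-9z - 5)/(z + 1) + 41/5| < eps.

delta = min(5/2, (25/8)eps)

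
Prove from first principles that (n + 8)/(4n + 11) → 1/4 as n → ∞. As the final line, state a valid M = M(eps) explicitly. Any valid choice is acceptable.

M = (21/16)/eps

Suppose eps > 0. For n ≥ 1, |(n + 8)/(4n + 11) − (1/4)| = |21|/(4(4n + 11)) = 21/(4(4n + 11)).
Since 4n + 11 ≥ 4n for n ≥ 1, this is ≤ 21/(4·4n) = (21/16)/n.
So |(n + 8)/(4n + 11) − (1/4)| < eps whenever n > (21/16)/eps.
Take M = (21/16)/eps. If n > M then |(n + 8)/(4n + 11) − (1/4)| ≤ (21/16)/n < eps.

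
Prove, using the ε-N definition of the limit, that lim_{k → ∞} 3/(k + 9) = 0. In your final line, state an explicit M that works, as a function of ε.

M = 3/ε

Let ε > 0 be given. For k ≥ 1, |3/(k + 9) − 0| = 3/(k + 9) ≤ 3/k.
We need 3/k < ε, i.e. k > 3/ε.
Take M = 3/ε. If k > M then |3/(k + 9)| ≤ 3/k < ε.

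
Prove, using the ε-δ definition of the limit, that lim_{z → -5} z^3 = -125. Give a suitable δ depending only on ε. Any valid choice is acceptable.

Let ε > 0. We seek δ > 0 with 0 < |z + 5| < δ ⇒ |z^3 + 125| < ε.
Factor: z^3 + 125 = (z + 5)(z^2 - 5z + 25), so |z^3 + 125| = |z + 5|·|z^2 - 5z + 25|.
Restrict δ ≤ 2. Then |z + 5| < 2 gives |z| < 7, so by the triangle inequality |z^2 - 5z + 25| ≤ 7^2 + 5·7 + 25 = 109.
Hence |z^3 + 125| ≤ 109|z + 5|, which is < ε once |z + 5| < ε/109.
Take δ = min(2, ε/109). If 0 < |z + 5| < δ then both bounds hold and |z^3 + 125| ≤ 109|z + 5| < 109·(ε/109) = ε.

δ = min(2, ε/109)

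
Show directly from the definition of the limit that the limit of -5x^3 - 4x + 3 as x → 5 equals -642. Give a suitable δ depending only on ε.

δ = min(1, ε/459)

Fix ε > 0. We want δ > 0 such that 0 < |x − 5| < δ implies |(-5x^3 - 4x + 3) + 642| < ε.
(-5x^3 - 4x + 3) + 642 = -5x^3 - 4x + 645 = (x − 5)(-5x^2 - 25x - 129).
So |(-5x^3 - 4x + 3) + 642| = |x − 5|·|-5x^2 - 25x - 129|.
Require δ ≤ 1. Then |x − 5| < 1 gives |x| < 6, and by the triangle inequality |-5x^2 - 25x - 129| ≤ 5·6^2 + 25·6 + 129 = 459.
Hence |(-5x^3 - 4x + 3) + 642| ≤ 459|x − 5| < ε provided |x − 5| < ε/459.
Choosing δ = min(1, ε/459) ensures both conditions, hence |(-5x^3 - 4x + 3) + 642| < ε.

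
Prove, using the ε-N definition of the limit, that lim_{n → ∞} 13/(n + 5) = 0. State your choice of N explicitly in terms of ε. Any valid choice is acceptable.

N = 13/ε

Fix ε > 0. For n ≥ 1, |13/(n + 5) − 0| = 13/(n + 5) ≤ 13/n.
We need 13/n < ε, i.e. n > 13/ε.
Take N = 13/ε. If n > N then |13/(n + 5)| ≤ 13/n < ε.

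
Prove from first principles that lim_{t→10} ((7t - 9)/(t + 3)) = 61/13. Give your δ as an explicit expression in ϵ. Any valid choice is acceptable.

δ = min(13/2, (169/60)ϵ)

Let ϵ > 0. We want δ > 0 with 0 < |t − 10| < δ ⇒ |(7t - 9)/(t + 3) − (61/13)| < ϵ.
Combining over a common denominator, (7t - 9)/(t + 3) − (61/13) = [(7t - 9)·13 − 61·(t + 3)] / [13·(t + 3)] = 30(t − 10) / (13(t + 3)).
So |(7t - 9)/(t + 3) − (61/13)| = 30|t − 10| / (13·|t + 3|).
Require δ ≤ 13/2, so |t + 3| ≥ |13| − |t − 10| > 13 − 13/2 = 13/2.
Hence |(7t - 9)/(t + 3) − (61/13)| < 30|t − 10|/(13·(13/2)) = (60/169)|t − 10|, which is < ϵ once |t − 10| < (169/60)ϵ.
Take δ = min(13/2, (169/60)ϵ). Then 0 < |t − 10| < δ forces both bounds, so |(7t - 9)/(t + 3) − (61/13)| < ϵ.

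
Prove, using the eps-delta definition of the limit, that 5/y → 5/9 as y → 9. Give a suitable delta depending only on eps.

Suppose eps > 0. We seek delta > 0 such that 0 < |y − 9| < delta implies |5/y − (5/9)| < eps.
|5/y − (5/9)| = 5·|9 − y|/(9·|y|) = 5|y − 9|/(9|y|).
Require delta ≤ 9/2 so that |y| > 9 − 9/2 = 9/2, hence 9|y| > 81/2.
Then |5/y − (5/9)| < 5|y − 9|/(81/2), which is < eps when |y − 9| < (81/10)eps.
Take delta = min(9/2, (81/10)eps). Then 0 < |y − 9| < delta gives both |y − 9| < 9/2 and |y − 9| < (81/10)eps, so |5/y − (5/9)| < eps.

delta = min(9/2, (81/10)eps)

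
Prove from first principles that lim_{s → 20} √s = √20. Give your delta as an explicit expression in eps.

delta = min(20, √20·eps)

Let eps > 0 be given. We want delta > 0 such that 0 < |s − 20| < delta implies |√s − √20| < eps.
Rationalise: √s − √20 = (s − 20)/(√s + √20), so |√s − √20| = |s − 20|/(√s + √20).
Restrict delta ≤ 20 so that |s − 20| < 20 forces s > 0, and then √s + √20 > √20.
Hence |√s − √20| < |s − 20|/√20, which is < eps once |s − 20| < √20·eps.
Take delta = min(20, √20·eps). If 0 < |s − 20| < delta then s > 0 and |√s − √20| < |s − 20|/√20 < eps.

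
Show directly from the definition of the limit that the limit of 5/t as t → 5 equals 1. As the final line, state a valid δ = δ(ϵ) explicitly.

Fix ϵ > 0. We seek δ > 0 such that 0 < |t − 5| < δ implies |5/t − 1| < ϵ.
|5/t − 1| = 5·|5 − t|/(5·|t|) = 5|t − 5|/(5|t|).
Restrict δ ≤ 5/2. Then |t − 5| < 5/2 gives |t| > 5/2, so 5|t| > 25/2.
Then |5/t − 1| < 5|t − 5|/(25/2), which is < ϵ when |t − 5| < (5/2)ϵ.
Take δ = min(5/2, (5/2)ϵ). Then 0 < |t − 5| < δ gives both |t − 5| < 5/2 and |t − 5| < (5/2)ϵ, so |5/t − 1| < ϵ.

δ = min(5/2, (5/2)ϵ)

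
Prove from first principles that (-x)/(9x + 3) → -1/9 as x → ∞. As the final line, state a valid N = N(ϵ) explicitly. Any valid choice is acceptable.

Fix ϵ > 0. We seek N > 0 such that x > N implies |(-x)/(9x + 3) + 1/9| < ϵ.
(-x)/(9x + 3) + 1/9 = (9(-x) − (-1)(9x + 3)) / (9(9x + 3)) = 3/(9(9x + 3)).
For x > 0 we have 9x + 3 > 9x, so |(-x)/(9x + 3) + 1/9| = 3/(9(9x + 3)) < 3/(9·9x) = (1/27)/x.
Thus |(-x)/(9x + 3) + 1/9| < ϵ whenever x > (1/27)/ϵ.
Take N = (1/27)/ϵ. If x > N then |(-x)/(9x + 3) + 1/9| < (1/27)/x < ϵ.

N = (1/27)/ϵ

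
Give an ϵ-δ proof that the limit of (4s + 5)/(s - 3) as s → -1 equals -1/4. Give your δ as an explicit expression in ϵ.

δ = min(2, (8/17)ϵ)

Suppose ϵ > 0. We want δ > 0 with 0 < |s + 1| < δ ⇒ |(4s + 5)/(s - 3) + 1/4| < ϵ.
Combining over a common denominator, (4s + 5)/(s - 3) + 1/4 = [(4s + 5)·(-4) − 1·(s - 3)] / [(-4)·(s - 3)] = -17(s + 1) / ((-4)(s - 3)).
So |(4s + 5)/(s - 3) + 1/4| = 17|s + 1| / (4·|s − 3|).
Require δ ≤ 2, so |s − 3| ≥ |-4| − |s + 1| > 4 − 2 = 2.
Hence |(4s + 5)/(s - 3) + 1/4| < 17|s + 1|/(4·2) = (17/8)|s + 1|, which is < ϵ once |s + 1| < (8/17)ϵ.
Take δ = min(2, (8/17)ϵ). Then 0 < |s + 1| < δ forces both bounds, so |(4s + 5)/(s - 3) + 1/4| < ϵ.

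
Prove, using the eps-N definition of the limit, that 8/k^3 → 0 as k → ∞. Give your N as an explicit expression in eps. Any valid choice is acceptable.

Let eps > 0. For k ≥ 1, |8/k^3 − 0| = 8/k^3.
8/k^3 < eps ⇔ k^3 > 8/eps ⇔ k > (8/eps)^{1/3}.
Take N = (8/eps)^{1/3}. Then k > N implies 8/k^3 < eps.

N = (8/eps)^{1/3}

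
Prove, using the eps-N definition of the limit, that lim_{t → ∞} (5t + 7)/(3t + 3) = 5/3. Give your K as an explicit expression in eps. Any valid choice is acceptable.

Let eps > 0 be given. We seek K > 0 such that t > K implies |(5t + 7)/(3t + 3) − (5/3)| < eps.
(5t + 7)/(3t + 3) − (5/3) = (3(5t + 7) − 5(3t + 3)) / (3(3t + 3)) = 6/(3(3t + 3)).
For t > 0 we have 3t + 3 > 3t, so |(5t + 7)/(3t + 3) − (5/3)| = 6/(3(3t + 3)) < 6/(3·3t) = (2/3)/t.
Thus |(5t + 7)/(3t + 3) − (5/3)| < eps whenever t > (2/3)/eps.
Take K = (2/3)/eps. If t > K then |(5t + 7)/(3t + 3) − (5/3)| < (2/3)/t < eps.

K = (2/3)/eps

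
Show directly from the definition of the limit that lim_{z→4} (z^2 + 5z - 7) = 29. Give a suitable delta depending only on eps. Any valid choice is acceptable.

delta = min(2, eps/15)

Let eps > 0 be given. We want delta > 0 such that 0 < |z − 4| < delta implies |(z^2 + 5z - 7) − 29| < eps.
(z^2 + 5z - 7) − 29 = z^2 + 5z - 36 = (z − 4)(z + 9).
So |(z^2 + 5z - 7) − 29| = |z − 4|·|z + 9|.
Assume first that |z − 4| < 2, so |z| < 6. Then |z + 9| ≤ 6 + 9 = 15.
Hence |(z^2 + 5z - 7) − 29| ≤ 15|z − 4| < eps provided |z − 4| < eps/15.
Choosing delta = min(2, eps/15) ensures both conditions, hence |(z^2 + 5z - 7) − 29| < eps.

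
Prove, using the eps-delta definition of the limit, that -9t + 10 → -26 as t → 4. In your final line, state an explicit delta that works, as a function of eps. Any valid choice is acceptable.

Suppose eps > 0. We need delta > 0 so that 0 < |t − 4| < delta implies |(-9t + 10) + 26| < eps.
|(-9t + 10) + 26| = |-9t + 36| = 9|t − 4|.
Thus it suffices that |t − 4| < eps/9.
Take delta = eps/9. If 0 < |t − 4| < delta then |(-9t + 10) + 26| = 9|t − 4| < 9·(eps/9) = eps.

delta = eps/9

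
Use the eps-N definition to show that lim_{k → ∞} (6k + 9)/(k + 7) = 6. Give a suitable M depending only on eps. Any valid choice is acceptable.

Suppose eps > 0. For k ≥ 1, |(6k + 9)/(k + 7) − 6| = |-33|/((k + 7)) = 33/((k + 7)).
Since k + 7 ≥ k for k ≥ 1, this is ≤ 33/(k) = 33/k.
So |(6k + 9)/(k + 7) − 6| < eps whenever k > 33/eps.
Take M = 33/eps. If k > M then |(6k + 9)/(k + 7) − 6| ≤ 33/k < eps.

M = 33/eps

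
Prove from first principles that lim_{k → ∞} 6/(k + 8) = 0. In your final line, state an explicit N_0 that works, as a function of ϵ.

Fix ϵ > 0. For k ≥ 1, |6/(k + 8) − 0| = 6/(k + 8) ≤ 6/k.
We need 6/k < ϵ, i.e. k > 6/ϵ.
Take N_0 = 6/ϵ. If k > N_0 then |6/(k + 8)| ≤ 6/k < ϵ.

N_0 = 6/ϵ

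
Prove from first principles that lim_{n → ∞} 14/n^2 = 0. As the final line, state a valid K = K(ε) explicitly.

K = (14/ε)^{1/2}

Suppose ε > 0. For n ≥ 1, |14/n^2 − 0| = 14/n^2.
14/n^2 < ε ⇔ n^2 > 14/ε ⇔ n > (14/ε)^{1/2}.
Take K = (14/ε)^{1/2}. Then n > K implies 14/n^2 < ε.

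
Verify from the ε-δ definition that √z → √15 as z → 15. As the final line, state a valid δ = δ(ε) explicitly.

Let ε > 0. We want δ > 0 such that 0 < |z − 15| < δ implies |√z − √15| < ε.
Rationalise: √z − √15 = (z − 15)/(√z + √15), so |√z − √15| = |z − 15|/(√z + √15).
Restrict δ ≤ 15 so that |z − 15| < 15 forces z > 0, and then √z + √15 > √15.
Hence |√z − √15| < |z − 15|/√15, which is < ε once |z − 15| < √15·ε.
Take δ = min(15, √15·ε). If 0 < |z − 15| < δ then z > 0 and |√z − √15| < |z − 15|/√15 < ε.

δ = min(15, √15·ε)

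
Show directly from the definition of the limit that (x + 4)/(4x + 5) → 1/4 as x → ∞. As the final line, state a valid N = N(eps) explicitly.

N = (11/16)/eps

Let eps > 0 be given. We seek N > 0 such that x > N implies |(x + 4)/(4x + 5) − (1/4)| < eps.
(x + 4)/(4x + 5) − (1/4) = (4(x + 4) − (4x + 5)) / (4(4x + 5)) = 11/(4(4x + 5)).
For x > 0 we have 4x + 5 > 4x, so |(x + 4)/(4x + 5) − (1/4)| = 11/(4(4x + 5)) < 11/(4·4x) = (11/16)/x.
Thus |(x + 4)/(4x + 5) − (1/4)| < eps whenever x > (11/16)/eps.
Take N = (11/16)/eps. If x > N then |(x + 4)/(4x + 5) − (1/4)| < (11/16)/x < eps.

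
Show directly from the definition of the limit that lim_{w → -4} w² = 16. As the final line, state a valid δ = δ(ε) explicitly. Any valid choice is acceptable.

δ = min(1, ε/9)

Suppose ε > 0. We seek δ > 0 with 0 < |w + 4| < δ ⇒ |w² − 16| < ε.
Factor: w² − 16 = (w + 4)(w - 4), so |w² − 16| = |w + 4|·|w - 4|.
Impose δ ≤ 1 so that |w| < 5; then |w - 4| ≤ 9.
Hence |w² − 16| ≤ 9|w + 4|, which is < ε once |w + 4| < ε/9.
Take δ = min(1, ε/9). If 0 < |w + 4| < δ then both bounds hold and |w² − 16| ≤ 9|w + 4| < 9·(ε/9) = ε.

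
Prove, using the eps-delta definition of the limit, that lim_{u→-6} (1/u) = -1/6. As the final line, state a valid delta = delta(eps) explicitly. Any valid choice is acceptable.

delta = min(3, 18eps)

Suppose eps > 0. We seek delta > 0 such that 0 < |u + 6| < delta implies |1/u + 1/6| < eps.
|1/u + 1/6| = |-6 − u|/(6·|u|) = |u + 6|/(6|u|).
Restrict delta ≤ 3. Then |u + 6| < 3 gives |u| > 3, so 6|u| > 18.
Then |1/u + 1/6| < |u + 6|/18, which is < eps when |u + 6| < 18eps.
Take delta = min(3, 18eps). Then 0 < |u + 6| < delta gives both |u + 6| < 3 and |u + 6| < 18eps, so |1/u + 1/6| < eps.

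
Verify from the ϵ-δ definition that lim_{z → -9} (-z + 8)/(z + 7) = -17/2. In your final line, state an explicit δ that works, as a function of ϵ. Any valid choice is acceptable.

δ = min(1, (2/15)ϵ)

Fix ϵ > 0. We want δ > 0 with 0 < |z + 9| < δ ⇒ |(-z + 8)/(z + 7) + 17/2| < ϵ.
Combining over a common denominator, (-z + 8)/(z + 7) + 17/2 = [(-z + 8)·(-2) − 17·(z + 7)] / [(-2)·(z + 7)] = -15(z + 9) / ((-2)(z + 7)).
So |(-z + 8)/(z + 7) + 17/2| = 15|z + 9| / (2·|z + 7|).
Restrict δ ≤ 1. Then |z + 9| < 1 gives |z + 7| = |(z + 9) + (-2)| ≥ 2 − 1 = 1.
Hence |(-z + 8)/(z + 7) + 17/2| < 15|z + 9|/(2·1) = (15/2)|z + 9|, which is < ϵ once |z + 9| < (2/15)ϵ.
Take δ = min(1, (2/15)ϵ). Then 0 < |z + 9| < δ forces both bounds, so |(-z + 8)/(z + 7) + 17/2| < ϵ.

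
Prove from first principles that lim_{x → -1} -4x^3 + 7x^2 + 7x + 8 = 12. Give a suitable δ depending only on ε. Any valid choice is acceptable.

Let ε > 0 be given. We want δ > 0 such that 0 < |x + 1| < δ implies |(-4x^3 + 7x^2 + 7x + 8) − 12| < ε.
(-4x^3 + 7x^2 + 7x + 8) − 12 = -4x^3 + 7x^2 + 7x - 4 = (x + 1)(-4x^2 + 11x - 4).
So |(-4x^3 + 7x^2 + 7x + 8) − 12| = |x + 1|·|-4x^2 + 11x - 4|.
Require δ ≤ 1. Then |x + 1| < 1 gives |x| < 2, and by the triangle inequality |-4x^2 + 11x - 4| ≤ 4·2^2 + 11·2 + 4 = 42.
Hence |(-4x^3 + 7x^2 + 7x + 8) − 12| ≤ 42|x + 1| < ε provided |x + 1| < ε/42.
Take δ = min(1, ε/42). Then 0 < |x + 1| < δ gives both |x + 1| < 1 and |x + 1| < ε/42, so |(-4x^3 + 7x^2 + 7x + 8) − 12| < ε.

δ = min(1, ε/42)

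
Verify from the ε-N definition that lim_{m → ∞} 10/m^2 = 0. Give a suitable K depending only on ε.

K = (10/ε)^{1/2}

Let ε > 0. For m ≥ 1, |10/m^2 − 0| = 10/m^2.
10/m^2 < ε ⇔ m^2 > 10/ε ⇔ m > (10/ε)^{1/2}.
Take K = (10/ε)^{1/2}. Then m > K implies 10/m^2 < ε.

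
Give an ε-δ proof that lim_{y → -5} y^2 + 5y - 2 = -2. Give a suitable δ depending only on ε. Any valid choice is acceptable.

δ = min(1, ε/6)

Let ε > 0. We want δ > 0 such that 0 < |y + 5| < δ implies |(y^2 + 5y - 2) + 2| < ε.
(y^2 + 5y - 2) + 2 = y^2 + 5y = (y + 5)(y).
So |(y^2 + 5y - 2) + 2| = |y + 5|·|y|.
Require δ ≤ 1. Then |y + 5| < 1 gives |y| < 6, and by the triangle inequality |y| ≤ 6 = 6.
Hence |(y^2 + 5y - 2) + 2| ≤ 6|y + 5| < ε provided |y + 5| < ε/6.
Take δ = min(1, ε/6). Then 0 < |y + 5| < δ gives both |y + 5| < 1 and |y + 5| < ε/6, so |(y^2 + 5y - 2) + 2| < ε.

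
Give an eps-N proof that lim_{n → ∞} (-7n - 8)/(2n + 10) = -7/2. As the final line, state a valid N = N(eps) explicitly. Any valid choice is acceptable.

N = (27/2)/eps

Let eps > 0. For n ≥ 1, |(-7n - 8)/(2n + 10) + 7/2| = |54|/(2(2n + 10)) = 54/(2(2n + 10)).
Since 2n + 10 ≥ 2n for n ≥ 1, this is ≤ 54/(2·2n) = (27/2)/n.
So |(-7n - 8)/(2n + 10) + 7/2| < eps whenever n > (27/2)/eps.
Take N = (27/2)/eps. If n > N then |(-7n - 8)/(2n + 10) + 7/2| ≤ (27/2)/n < eps.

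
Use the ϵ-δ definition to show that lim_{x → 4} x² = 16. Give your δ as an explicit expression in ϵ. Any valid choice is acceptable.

Let ϵ > 0. We seek δ > 0 with 0 < |x − 4| < δ ⇒ |x² − 16| < ϵ.
Factor: x² − 16 = (x − 4)(x + 4), so |x² − 16| = |x − 4|·|x + 4|.
Restrict δ ≤ 1. Then |x − 4| < 1 gives |x| < 5, so by the triangle inequality |x + 4| ≤ 5 + 4 = 9.
Hence |x² − 16| ≤ 9|x − 4|, which is < ϵ once |x − 4| < ϵ/9.
Take δ = min(1, ϵ/9). If 0 < |x − 4| < δ then both bounds hold and |x² − 16| ≤ 9|x − 4| < 9·(ϵ/9) = ϵ.

δ = min(1, ϵ/9)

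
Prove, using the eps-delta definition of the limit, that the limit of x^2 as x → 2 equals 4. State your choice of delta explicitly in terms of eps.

Let eps > 0 be given. We seek delta > 0 with 0 < |x − 2| < delta ⇒ |x^2 − 4| < eps.
Factor: x^2 − 4 = (x − 2)(x + 2), so |x^2 − 4| = |x − 2|·|x + 2|.
Impose delta ≤ 1 so that |x| < 3; then |x + 2| ≤ 5.
Hence |x^2 − 4| ≤ 5|x − 2|, which is < eps once |x − 2| < eps/5.
Take delta = min(1, eps/5). If 0 < |x − 2| < delta then both bounds hold and |x^2 − 4| ≤ 5|x − 2| < 5·(eps/5) = eps.

delta = min(1, eps/5)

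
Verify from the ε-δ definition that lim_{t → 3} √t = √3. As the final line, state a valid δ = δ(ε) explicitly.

Let ε > 0. We want δ > 0 such that 0 < |t − 3| < δ implies |√t − √3| < ε.
Multiplying by the conjugate, |√t − √3| = |t − 3|/(√t + √3).
Restrict δ ≤ 3 so that |t − 3| < 3 forces t > 0, and then √t + √3 > √3.
Hence |√t − √3| < |t − 3|/√3, which is < ε once |t − 3| < √3·ε.
Take δ = min(3, √3·ε). If 0 < |t − 3| < δ then t > 0 and |√t − √3| < |t − 3|/√3 < ε.

δ = min(3, √3·ε)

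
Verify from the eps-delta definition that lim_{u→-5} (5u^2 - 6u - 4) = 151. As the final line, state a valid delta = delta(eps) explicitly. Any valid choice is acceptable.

delta = min(1, eps/61)

Let eps > 0. We want delta > 0 such that 0 < |u + 5| < delta implies |(5u^2 - 6u - 4) − 151| < eps.
(5u^2 - 6u - 4) − 151 = 5u^2 - 6u - 155 = (u + 5)(5u - 31).
So |(5u^2 - 6u - 4) − 151| = |u + 5|·|5u - 31|.
Require delta ≤ 1. Then |u + 5| < 1 gives |u| < 6, and by the triangle inequality |5u - 31| ≤ 5·6 + 31 = 61.
Hence |(5u^2 - 6u - 4) − 151| ≤ 61|u + 5| < eps provided |u + 5| < eps/61.
Choosing delta = min(1, eps/61) ensures both conditions, hence |(5u^2 - 6u - 4) − 151| < eps.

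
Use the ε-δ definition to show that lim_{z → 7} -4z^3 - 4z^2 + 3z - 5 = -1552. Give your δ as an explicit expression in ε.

Let ε > 0. We want δ > 0 such that 0 < |z − 7| < δ implies |(-4z^3 - 4z^2 + 3z - 5) + 1552| < ε.
(-4z^3 - 4z^2 + 3z - 5) + 1552 = -4z^3 - 4z^2 + 3z + 1547 = (z − 7)(-4z^2 - 32z - 221).
So |(-4z^3 - 4z^2 + 3z - 5) + 1552| = |z − 7|·|-4z^2 - 32z - 221|.
Require δ ≤ 1. Then |z − 7| < 1 gives |z| < 8, and by the triangle inequality |-4z^2 - 32z - 221| ≤ 4·8^2 + 32·8 + 221 = 733.
Hence |(-4z^3 - 4z^2 + 3z - 5) + 1552| ≤ 733|z − 7| < ε provided |z − 7| < ε/733.
Take δ = min(1, ε/733). Then 0 < |z − 7| < δ gives both |z − 7| < 1 and |z − 7| < ε/733, so |(-4z^3 - 4z^2 + 3z - 5) + 1552| < ε.

δ = min(1, ε/733)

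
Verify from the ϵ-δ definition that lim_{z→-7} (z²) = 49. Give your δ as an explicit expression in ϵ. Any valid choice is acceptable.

Let ϵ > 0 be given. We seek δ > 0 with 0 < |z + 7| < δ ⇒ |z² − 49| < ϵ.
Factor: z² − 49 = (z + 7)(z - 7), so |z² − 49| = |z + 7|·|z - 7|.
Impose δ ≤ 2 so that |z| < 9; then |z - 7| ≤ 16.
Hence |z² − 49| ≤ 16|z + 7|, which is < ϵ once |z + 7| < ϵ/16.
Take δ = min(2, ϵ/16). If 0 < |z + 7| < δ then both bounds hold and |z² − 49| ≤ 16|z + 7| < 16·(ϵ/16) = ϵ.

δ = min(2, ϵ/16)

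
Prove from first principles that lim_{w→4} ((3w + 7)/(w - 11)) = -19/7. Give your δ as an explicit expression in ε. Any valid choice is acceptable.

δ = min(7/2, (49/80)ε)

Suppose ε > 0. We want δ > 0 with 0 < |w − 4| < δ ⇒ |(3w + 7)/(w - 11) + 19/7| < ε.
Combining over a common denominator, (3w + 7)/(w - 11) + 19/7 = [(3w + 7)·(-7) − 19·(w - 11)] / [(-7)·(w - 11)] = -40(w − 4) / ((-7)(w - 11)).
So |(3w + 7)/(w - 11) + 19/7| = 40|w − 4| / (7·|w − 11|).
Restrict δ ≤ 7/2. Then |w − 4| < 7/2 gives |w − 11| = |(w − 4) + (-7)| ≥ 7 − 7/2 = 7/2.
Hence |(3w + 7)/(w - 11) + 19/7| < 40|w − 4|/(7·(7/2)) = (80/49)|w − 4|, which is < ε once |w − 4| < (49/80)ε.
Take δ = min(7/2, (49/80)ε). Then 0 < |w − 4| < δ forces both bounds, so |(3w + 7)/(w - 11) + 19/7| < ε.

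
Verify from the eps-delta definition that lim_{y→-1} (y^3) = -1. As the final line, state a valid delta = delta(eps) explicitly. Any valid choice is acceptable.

delta = min(2, eps/13)

Let eps > 0 be given. We seek delta > 0 with 0 < |y + 1| < delta ⇒ |y^3 + 1| < eps.
Factor: y^3 + 1 = (y + 1)(y^2 - y + 1), so |y^3 + 1| = |y + 1|·|y^2 - y + 1|.
Impose delta ≤ 2 so that |y| < 3; then |y^2 - y + 1| ≤ 13.
Hence |y^3 + 1| ≤ 13|y + 1|, which is < eps once |y + 1| < eps/13.
Take delta = min(2, eps/13). If 0 < |y + 1| < delta then both bounds hold and |y^3 + 1| ≤ 13|y + 1| < 13·(eps/13) = eps.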